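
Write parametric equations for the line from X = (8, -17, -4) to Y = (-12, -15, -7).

Direction vector d = Y - X = (-12 - 8, -15 + 17, -7 + 4) = (-20, 2, -3)
Parametric form r = X + t·d:
x = 8 - 20t, y = -17 + 2t, z = -4 - 3t

x = 8 - 20t, y = -17 + 2t, z = -4 - 3t


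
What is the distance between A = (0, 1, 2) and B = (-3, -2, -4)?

d = √[(x₂-x₁)² + (y₂-y₁)² + (z₂-z₁)²]
  = √[(-3)² + (-3)² + (-6)²]
  = √[9 + 9 + 36]
  = √54
  ≈ 7.348

7.348


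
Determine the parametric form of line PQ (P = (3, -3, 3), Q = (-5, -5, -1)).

Direction vector d = Q - P = (-5 - 3, -5 + 3, -1 - 3) = (-8, -2, -4)
Parametric form r = P + t·d:
x = 3 - 8t, y = -3 - 2t, z = 3 - 4t

x = 3 - 8t, y = -3 - 2t, z = 3 - 4t


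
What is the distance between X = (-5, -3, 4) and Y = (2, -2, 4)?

d = √[(x₂-x₁)² + (y₂-y₁)² + (z₂-z₁)²]
  = √[7² + 1² + 0²]
  = √[49 + 1 + 0]
  = √50
  ≈ 7.071

7.071


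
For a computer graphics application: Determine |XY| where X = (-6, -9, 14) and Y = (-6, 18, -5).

d = √[(x₂-x₁)² + (y₂-y₁)² + (z₂-z₁)²]
  = √[0² + 27² + (-19)²]
  = √[0 + 729 + 361]
  = √1090
  ≈ 33.02

33.02


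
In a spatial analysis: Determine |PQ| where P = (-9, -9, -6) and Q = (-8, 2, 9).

d = √[(x₂-x₁)² + (y₂-y₁)² + (z₂-z₁)²]
  = √[1² + 11² + 15²]
  = √[1 + 121 + 225]
  = √347
  ≈ 18.63

18.63


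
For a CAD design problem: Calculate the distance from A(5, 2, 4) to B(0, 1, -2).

d = √[(x₂-x₁)² + (y₂-y₁)² + (z₂-z₁)²]
  = √[(-5)² + (-1)² + (-6)²]
  = √[25 + 1 + 36]
  = √62
  ≈ 7.874

7.874


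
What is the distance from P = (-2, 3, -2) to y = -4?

distance = |a·x₀ + b·y₀ + c·z₀ - d| / √(a² + b² + c²)
  = |0·(-2) + 1·3 + 0·(-2) - (-4)| / √(0² + 1² + 0²)
  = |0 + 3 + 0 + 4| / √(0 + 1 + 0)
  = |7| / √1
  = 7 / 1
  ≈ 7

7


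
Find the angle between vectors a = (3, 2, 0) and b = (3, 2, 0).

a·b = 3·3 + 2·2 + 0·0 = 9 + 4 + 0 = 13
|a| = √(3² + 2² + 0²) = √13 ≈ 3.606
|b| = √(3² + 2² + 0²) = √13 ≈ 3.606
cos θ = (a·b)/(|a||b|) = 13/(3.606·3.606) ≈ 1
θ = arccos(1) ≈ 0°

0°


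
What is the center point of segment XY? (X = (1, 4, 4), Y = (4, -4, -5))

M = ((x₁+x₂)/2, (y₁+y₂)/2, (z₁+z₂)/2)
  = ((1 + 4)/2, (4 - 4)/2, (4 - 5)/2)
  = (5/2, 0/2, -1/2)
  = (2.5, 0, -0.5)

(2.5, 0, -0.5)


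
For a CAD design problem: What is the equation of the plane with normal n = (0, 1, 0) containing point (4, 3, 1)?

The plane through P with normal n = (a, b, c) satisfies n·(r - P) = 0,
i.e. ax + by + cz = a·x₀ + b·y₀ + c·z₀.
d = 0·4 + 1·3 + 0·1
  = 0 + 3 + 0
  = 3
Equation: y = 3

y = 3


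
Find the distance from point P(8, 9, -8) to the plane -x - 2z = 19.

distance = |a·x₀ + b·y₀ + c·z₀ - d| / √(a² + b² + c²)
  = |(-1)·8 + 0·9 + (-2)·(-8) - 19| / √((-1)² + 0² + (-2)²)
  = |-8 + 0 + 16 - 19| / √(1 + 0 + 4)
  = |-11| / √5
  = 11 / 2.236
  ≈ 4.919

4.919


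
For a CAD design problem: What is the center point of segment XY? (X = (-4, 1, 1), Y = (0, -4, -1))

M = ((x₁+x₂)/2, (y₁+y₂)/2, (z₁+z₂)/2)
  = ((-4 + 0)/2, (1 - 4)/2, (1 - 1)/2)
  = (-4/2, -3/2, 0/2)
  = (-2, -1.5, 0)

(-2, -1.5, 0)


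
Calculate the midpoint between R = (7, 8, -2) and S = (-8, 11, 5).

M = ((x₁+x₂)/2, (y₁+y₂)/2, (z₁+z₂)/2)
  = ((7 - 8)/2, (8 + 11)/2, (-2 + 5)/2)
  = (-1/2, 19/2, 3/2)
  = (-0.5, 9.5, 1.5)

(-0.5, 9.5, 1.5)


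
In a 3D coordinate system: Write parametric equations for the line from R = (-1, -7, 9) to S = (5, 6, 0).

Direction vector d = S - R = (5 + 1, 6 + 7, 0 - 9) = (6, 13, -9)
Parametric form r = R + t·d:
x = -1 + 6t, y = -7 + 13t, z = 9 - 9t

x = -1 + 6t, y = -7 + 13t, z = 9 - 9t


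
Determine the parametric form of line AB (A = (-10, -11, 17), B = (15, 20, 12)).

Direction vector d = B - A = (15 + 10, 20 + 11, 12 - 17) = (25, 31, -5)
Parametric form r = A + t·d:
x = -10 + 25t, y = -11 + 31t, z = 17 - 5t

x = -10 + 25t, y = -11 + 31t, z = 17 - 5t


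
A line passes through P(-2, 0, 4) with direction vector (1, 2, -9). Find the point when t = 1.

P(t) = P + t·d
  = (-2 + 1·1, 0 + 2·1, 4 + (-9)·1)
  = (-2 + 1, 0 + 2, 4 - 9)
  = (-1, 2, -5)

(-1, 2, -5)


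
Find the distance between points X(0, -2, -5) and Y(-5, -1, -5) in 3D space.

d = √[(x₂-x₁)² + (y₂-y₁)² + (z₂-z₁)²]
  = √[(-5)² + 1² + 0²]
  = √[25 + 1 + 0]
  = √26
  ≈ 5.099

5.099


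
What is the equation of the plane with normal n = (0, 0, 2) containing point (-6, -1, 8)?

The plane through P with normal n = (a, b, c) satisfies n·(r - P) = 0,
i.e. ax + by + cz = a·x₀ + b·y₀ + c·z₀.
d = 0·(-6) + 0·(-1) + 2·8
  = 0 + 0 + 16
  = 16
Equation: 2z = 16

2z = 16


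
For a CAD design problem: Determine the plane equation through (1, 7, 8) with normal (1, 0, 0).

The plane through P with normal n = (a, b, c) satisfies n·(r - P) = 0,
i.e. ax + by + cz = a·x₀ + b·y₀ + c·z₀.
d = 1·1 + 0·7 + 0·8
  = 1 + 0 + 0
  = 1
Equation: x = 1

x = 1


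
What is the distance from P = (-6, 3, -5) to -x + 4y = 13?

distance = |a·x₀ + b·y₀ + c·z₀ - d| / √(a² + b² + c²)
  = |(-1)·(-6) + 4·3 + 0·(-5) - 13| / √((-1)² + 4² + 0²)
  = |6 + 12 + 0 - 13| / √(1 + 16 + 0)
  = |5| / √17
  = 5 / 4.123
  ≈ 1.213

1.213


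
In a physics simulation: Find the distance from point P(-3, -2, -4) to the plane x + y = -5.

distance = |a·x₀ + b·y₀ + c·z₀ - d| / √(a² + b² + c²)
  = |1·(-3) + 1·(-2) + 0·(-4) - (-5)| / √(1² + 1² + 0²)
  = |-3 - 2 + 0 + 5| / √(1 + 1 + 0)
  = |0| / √2
  = 0 / 1.414
  ≈ 0

0


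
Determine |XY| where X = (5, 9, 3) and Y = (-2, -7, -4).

d = √[(x₂-x₁)² + (y₂-y₁)² + (z₂-z₁)²]
  = √[(-7)² + (-16)² + (-7)²]
  = √[49 + 256 + 49]
  = √354
  ≈ 18.81

18.81


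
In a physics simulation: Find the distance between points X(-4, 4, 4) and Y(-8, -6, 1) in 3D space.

d = √[(x₂-x₁)² + (y₂-y₁)² + (z₂-z₁)²]
  = √[(-4)² + (-10)² + (-3)²]
  = √[16 + 100 + 9]
  = √125
  ≈ 11.18

11.18


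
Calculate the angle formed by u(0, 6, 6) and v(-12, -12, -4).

u·v = 0·(-12) + 6·(-12) + 6·(-4) = 0 - 72 - 24 = -96
|u| = √(0² + 6² + 6²) = √72 ≈ 8.485
|v| = √((-12)² + (-12)² + (-4)²) = √304 ≈ 17.44
cos θ = (u·v)/(|u||v|) = -96/(8.485·17.44) ≈ -0.6489
θ = arccos(-0.6489) ≈ 130.5°

130.5°


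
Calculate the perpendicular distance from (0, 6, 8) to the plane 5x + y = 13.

distance = |a·x₀ + b·y₀ + c·z₀ - d| / √(a² + b² + c²)
  = |5·0 + 1·6 + 0·8 - 13| / √(5² + 1² + 0²)
  = |0 + 6 + 0 - 13| / √(25 + 1 + 0)
  = |-7| / √26
  = 7 / 5.099
  ≈ 1.373

1.373


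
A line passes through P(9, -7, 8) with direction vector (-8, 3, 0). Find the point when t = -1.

P(t) = P + t·d
  = (9 + (-8)·(-1), -7 + 3·(-1), 8 + 0·(-1))
  = (9 + 8, -7 - 3, 8 + 0)
  = (17, -10, 8)

(17, -10, 8)


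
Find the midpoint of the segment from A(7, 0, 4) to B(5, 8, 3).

M = ((x₁+x₂)/2, (y₁+y₂)/2, (z₁+z₂)/2)
  = ((7 + 5)/2, (0 + 8)/2, (4 + 3)/2)
  = (12/2, 8/2, 7/2)
  = (6, 4, 3.5)

(6, 4, 3.5)


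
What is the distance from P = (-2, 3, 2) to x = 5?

distance = |a·x₀ + b·y₀ + c·z₀ - d| / √(a² + b² + c²)
  = |1·(-2) + 0·3 + 0·2 - 5| / √(1² + 0² + 0²)
  = |-2 + 0 + 0 - 5| / √(1 + 0 + 0)
  = |-7| / √1
  = 7 / 1
  ≈ 7

7


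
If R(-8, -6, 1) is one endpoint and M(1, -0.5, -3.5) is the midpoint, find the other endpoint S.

S = 2M - R
  = (2·1 - (-8), 2·(-0.5) - (-6), 2·(-3.5) - 1)
  = (2 + 8, -1 + 6, -7 - 1)
  = (10, 5, -8)

(10, 5, -8)


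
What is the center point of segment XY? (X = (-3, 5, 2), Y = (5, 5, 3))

M = ((x₁+x₂)/2, (y₁+y₂)/2, (z₁+z₂)/2)
  = ((-3 + 5)/2, (5 + 5)/2, (2 + 3)/2)
  = (2/2, 10/2, 5/2)
  = (1, 5, 2.5)

(1, 5, 2.5)


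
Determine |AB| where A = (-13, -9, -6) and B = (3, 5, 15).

d = √[(x₂-x₁)² + (y₂-y₁)² + (z₂-z₁)²]
  = √[16² + 14² + 21²]
  = √[256 + 196 + 441]
  = √893
  ≈ 29.88

29.88


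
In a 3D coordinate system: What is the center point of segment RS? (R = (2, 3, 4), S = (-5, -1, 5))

M = ((x₁+x₂)/2, (y₁+y₂)/2, (z₁+z₂)/2)
  = ((2 - 5)/2, (3 - 1)/2, (4 + 5)/2)
  = (-3/2, 2/2, 9/2)
  = (-1.5, 1, 4.5)

(-1.5, 1, 4.5)


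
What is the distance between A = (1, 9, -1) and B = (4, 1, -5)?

d = √[(x₂-x₁)² + (y₂-y₁)² + (z₂-z₁)²]
  = √[3² + (-8)² + (-4)²]
  = √[9 + 64 + 16]
  = √89
  ≈ 9.434

9.434


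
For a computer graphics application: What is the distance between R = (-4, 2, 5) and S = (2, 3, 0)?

d = √[(x₂-x₁)² + (y₂-y₁)² + (z₂-z₁)²]
  = √[6² + 1² + (-5)²]
  = √[36 + 1 + 25]
  = √62
  ≈ 7.874

7.874


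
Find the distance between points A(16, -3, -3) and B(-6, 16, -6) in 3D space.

d = √[(x₂-x₁)² + (y₂-y₁)² + (z₂-z₁)²]
  = √[(-22)² + 19² + (-3)²]
  = √[484 + 361 + 9]
  = √854
  ≈ 29.22

29.22


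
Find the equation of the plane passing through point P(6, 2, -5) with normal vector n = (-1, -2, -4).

The plane through P with normal n = (a, b, c) satisfies n·(r - P) = 0,
i.e. ax + by + cz = a·x₀ + b·y₀ + c·z₀.
d = (-1)·6 + (-2)·2 + (-4)·(-5)
  = -6 - 4 + 20
  = 10
Equation: -x - 2y - 4z = 10

-x - 2y - 4z = 10


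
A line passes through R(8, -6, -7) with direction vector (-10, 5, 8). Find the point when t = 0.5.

P(t) = R + t·d
  = (8 + (-10)·0.5, -6 + 5·0.5, -7 + 8·0.5)
  = (8 - 5, -6 + 2.5, -7 + 4)
  = (3, -3.5, -3)

(3, -3.5, -3)


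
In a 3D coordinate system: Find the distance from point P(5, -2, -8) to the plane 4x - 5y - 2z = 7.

distance = |a·x₀ + b·y₀ + c·z₀ - d| / √(a² + b² + c²)
  = |4·5 + (-5)·(-2) + (-2)·(-8) - 7| / √(4² + (-5)² + (-2)²)
  = |20 + 10 + 16 - 7| / √(16 + 25 + 4)
  = |39| / √45
  = 39 / 6.708
  ≈ 5.814

5.814


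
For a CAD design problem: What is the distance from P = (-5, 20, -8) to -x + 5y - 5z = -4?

distance = |a·x₀ + b·y₀ + c·z₀ - d| / √(a² + b² + c²)
  = |(-1)·(-5) + 5·20 + (-5)·(-8) - (-4)| / √((-1)² + 5² + (-5)²)
  = |5 + 100 + 40 + 4| / √(1 + 25 + 25)
  = |149| / √51
  = 149 / 7.141
  ≈ 20.86

20.86


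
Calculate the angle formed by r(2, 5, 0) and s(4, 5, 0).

r·s = 2·4 + 5·5 + 0·0 = 8 + 25 + 0 = 33
|r| = √(2² + 5² + 0²) = √29 ≈ 5.385
|s| = √(4² + 5² + 0²) = √41 ≈ 6.403
cos θ = (r·s)/(|r||s|) = 33/(5.385·6.403) ≈ 0.957
θ = arccos(0.957) ≈ 16.86°

16.86°


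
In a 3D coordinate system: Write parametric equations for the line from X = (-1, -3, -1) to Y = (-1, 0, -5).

Direction vector d = Y - X = (-1 + 1, 0 + 3, -5 + 1) = (0, 3, -4)
Parametric form r = X + t·d:
x = -1, y = -3 + 3t, z = -1 - 4t

x = -1, y = -3 + 3t, z = -1 - 4t


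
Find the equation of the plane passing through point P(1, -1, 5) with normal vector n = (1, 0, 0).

The plane through P with normal n = (a, b, c) satisfies n·(r - P) = 0,
i.e. ax + by + cz = a·x₀ + b·y₀ + c·z₀.
d = 1·1 + 0·(-1) + 0·5
  = 1 + 0 + 0
  = 1
Equation: x = 1

x = 1


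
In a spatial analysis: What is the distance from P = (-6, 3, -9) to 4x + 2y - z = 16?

distance = |a·x₀ + b·y₀ + c·z₀ - d| / √(a² + b² + c²)
  = |4·(-6) + 2·3 + (-1)·(-9) - 16| / √(4² + 2² + (-1)²)
  = |-24 + 6 + 9 - 16| / √(16 + 4 + 1)
  = |-25| / √21
  = 25 / 4.583
  ≈ 5.455

5.455


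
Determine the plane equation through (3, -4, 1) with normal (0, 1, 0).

The plane through P with normal n = (a, b, c) satisfies n·(r - P) = 0,
i.e. ax + by + cz = a·x₀ + b·y₀ + c·z₀.
d = 0·3 + 1·(-4) + 0·1
  = 0 - 4 + 0
  = -4
Equation: y = -4

y = -4


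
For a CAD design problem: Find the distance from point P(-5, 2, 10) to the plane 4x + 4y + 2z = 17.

distance = |a·x₀ + b·y₀ + c·z₀ - d| / √(a² + b² + c²)
  = |4·(-5) + 4·2 + 2·10 - 17| / √(4² + 4² + 2²)
  = |-20 + 8 + 20 - 17| / √(16 + 16 + 4)
  = |-9| / √36
  = 9 / 6
  ≈ 1.5

1.5


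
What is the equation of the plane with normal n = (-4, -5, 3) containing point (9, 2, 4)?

The plane through P with normal n = (a, b, c) satisfies n·(r - P) = 0,
i.e. ax + by + cz = a·x₀ + b·y₀ + c·z₀.
d = (-4)·9 + (-5)·2 + 3·4
  = -36 - 10 + 12
  = -34
Equation: -4x - 5y + 3z = -34

-4x - 5y + 3z = -34


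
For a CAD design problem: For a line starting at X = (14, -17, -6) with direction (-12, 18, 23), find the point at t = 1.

P(t) = X + t·d
  = (14 + (-12)·1, -17 + 18·1, -6 + 23·1)
  = (14 - 12, -17 + 18, -6 + 23)
  = (2, 1, 17)

(2, 1, 17)


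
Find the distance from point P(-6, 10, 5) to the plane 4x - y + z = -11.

distance = |a·x₀ + b·y₀ + c·z₀ - d| / √(a² + b² + c²)
  = |4·(-6) + (-1)·10 + 1·5 - (-11)| / √(4² + (-1)² + 1²)
  = |-24 - 10 + 5 + 11| / √(16 + 1 + 1)
  = |-18| / √18
  = 18 / 4.243
  ≈ 4.243

4.243


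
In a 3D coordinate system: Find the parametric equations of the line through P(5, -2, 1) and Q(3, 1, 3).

Direction vector d = Q - P = (3 - 5, 1 + 2, 3 - 1) = (-2, 3, 2)
Parametric form r = P + t·d:
x = 5 - 2t, y = -2 + 3t, z = 1 + 2t

x = 5 - 2t, y = -2 + 3t, z = 1 + 2t


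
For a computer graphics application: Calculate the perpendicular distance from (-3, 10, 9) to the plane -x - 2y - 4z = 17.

distance = |a·x₀ + b·y₀ + c·z₀ - d| / √(a² + b² + c²)
  = |(-1)·(-3) + (-2)·10 + (-4)·9 - 17| / √((-1)² + (-2)² + (-4)²)
  = |3 - 20 - 36 - 17| / √(1 + 4 + 16)
  = |-70| / √21
  = 70 / 4.583
  ≈ 15.28

15.28


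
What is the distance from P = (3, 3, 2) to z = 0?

distance = |a·x₀ + b·y₀ + c·z₀ - d| / √(a² + b² + c²)
  = |0·3 + 0·3 + 1·2 - 0| / √(0² + 0² + 1²)
  = |0 + 0 + 2 + 0| / √(0 + 0 + 1)
  = |2| / √1
  = 2 / 1
  ≈ 2

2


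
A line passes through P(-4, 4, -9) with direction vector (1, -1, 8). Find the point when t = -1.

P(t) = P + t·d
  = (-4 + 1·(-1), 4 + (-1)·(-1), -9 + 8·(-1))
  = (-4 - 1, 4 + 1, -9 - 8)
  = (-5, 5, -17)

(-5, 5, -17)


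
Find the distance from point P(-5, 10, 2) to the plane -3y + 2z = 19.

distance = |a·x₀ + b·y₀ + c·z₀ - d| / √(a² + b² + c²)
  = |0·(-5) + (-3)·10 + 2·2 - 19| / √(0² + (-3)² + 2²)
  = |0 - 30 + 4 - 19| / √(0 + 9 + 4)
  = |-45| / √13
  = 45 / 3.606
  ≈ 12.48

12.48


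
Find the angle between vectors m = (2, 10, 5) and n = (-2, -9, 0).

m·n = 2·(-2) + 10·(-9) + 5·0 = -4 - 90 + 0 = -94
|m| = √(2² + 10² + 5²) = √129 ≈ 11.36
|n| = √((-2)² + (-9)² + 0²) = √85 ≈ 9.22
cos θ = (m·n)/(|m||n|) = -94/(11.36·9.22) ≈ -0.8977
θ = arccos(-0.8977) ≈ 153.9°

153.9°


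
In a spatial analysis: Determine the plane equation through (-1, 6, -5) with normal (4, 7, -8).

The plane through P with normal n = (a, b, c) satisfies n·(r - P) = 0,
i.e. ax + by + cz = a·x₀ + b·y₀ + c·z₀.
d = 4·(-1) + 7·6 + (-8)·(-5)
  = -4 + 42 + 40
  = 78
Equation: 4x + 7y - 8z = 78

4x + 7y - 8z = 78


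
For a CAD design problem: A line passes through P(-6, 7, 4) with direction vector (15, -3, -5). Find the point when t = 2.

P(t) = P + t·d
  = (-6 + 15·2, 7 + (-3)·2, 4 + (-5)·2)
  = (-6 + 30, 7 - 6, 4 - 10)
  = (24, 1, -6)

(24, 1, -6)


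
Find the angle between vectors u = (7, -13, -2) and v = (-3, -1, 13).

u·v = 7·(-3) + (-13)·(-1) + (-2)·13 = -21 + 13 - 26 = -34
|u| = √(7² + (-13)² + (-2)²) = √222 ≈ 14.9
|v| = √((-3)² + (-1)² + 13²) = √179 ≈ 13.38
cos θ = (u·v)/(|u||v|) = -34/(14.9·13.38) ≈ -0.1706
θ = arccos(-0.1706) ≈ 99.82°

99.82°


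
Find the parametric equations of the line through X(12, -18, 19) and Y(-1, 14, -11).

Direction vector d = Y - X = (-1 - 12, 14 + 18, -11 - 19) = (-13, 32, -30)
Parametric form r = X + t·d:
x = 12 - 13t, y = -18 + 32t, z = 19 - 30t

x = 12 - 13t, y = -18 + 32t, z = 19 - 30t


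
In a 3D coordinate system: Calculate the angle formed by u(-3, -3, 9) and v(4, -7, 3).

u·v = (-3)·4 + (-3)·(-7) + 9·3 = -12 + 21 + 27 = 36
|u| = √((-3)² + (-3)² + 9²) = √99 ≈ 9.95
|v| = √(4² + (-7)² + 3²) = √74 ≈ 8.602
cos θ = (u·v)/(|u||v|) = 36/(9.95·8.602) ≈ 0.4206
θ = arccos(0.4206) ≈ 65.13°

65.13°


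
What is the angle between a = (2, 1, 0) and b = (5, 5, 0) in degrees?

a·b = 2·5 + 1·5 + 0·0 = 10 + 5 + 0 = 15
|a| = √(2² + 1² + 0²) = √5 ≈ 2.236
|b| = √(5² + 5² + 0²) = √50 ≈ 7.071
cos θ = (a·b)/(|a||b|) = 15/(2.236·7.071) ≈ 0.9487
θ = arccos(0.9487) ≈ 18.43°

18.43°


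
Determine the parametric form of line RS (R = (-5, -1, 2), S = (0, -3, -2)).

Direction vector d = S - R = (0 + 5, -3 + 1, -2 - 2) = (5, -2, -4)
Parametric form r = R + t·d:
x = -5 + 5t, y = -1 - 2t, z = 2 - 4t

x = -5 + 5t, y = -1 - 2t, z = 2 - 4t


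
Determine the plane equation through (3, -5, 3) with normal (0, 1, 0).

The plane through P with normal n = (a, b, c) satisfies n·(r - P) = 0,
i.e. ax + by + cz = a·x₀ + b·y₀ + c·z₀.
d = 0·3 + 1·(-5) + 0·3
  = 0 - 5 + 0
  = -5
Equation: y = -5

y = -5


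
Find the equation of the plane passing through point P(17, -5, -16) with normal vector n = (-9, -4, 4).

The plane through P with normal n = (a, b, c) satisfies n·(r - P) = 0,
i.e. ax + by + cz = a·x₀ + b·y₀ + c·z₀.
d = (-9)·17 + (-4)·(-5) + 4·(-16)
  = -153 + 20 - 64
  = -197
Equation: -9x - 4y + 4z = -197

-9x - 4y + 4z = -197


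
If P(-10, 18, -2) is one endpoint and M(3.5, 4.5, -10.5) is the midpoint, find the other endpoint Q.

Q = 2M - P
  = (2·3.5 - (-10), 2·4.5 - 18, 2·(-10.5) - (-2))
  = (7 + 10, 9 - 18, -21 + 2)
  = (17, -9, -19)

(17, -9, -19)


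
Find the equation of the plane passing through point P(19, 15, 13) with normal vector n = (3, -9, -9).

The plane through P with normal n = (a, b, c) satisfies n·(r - P) = 0,
i.e. ax + by + cz = a·x₀ + b·y₀ + c·z₀.
d = 3·19 + (-9)·15 + (-9)·13
  = 57 - 135 - 117
  = -195
Equation: 3x - 9y - 9z = -195

3x - 9y - 9z = -195


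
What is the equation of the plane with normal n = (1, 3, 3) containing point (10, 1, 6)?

The plane through P with normal n = (a, b, c) satisfies n·(r - P) = 0,
i.e. ax + by + cz = a·x₀ + b·y₀ + c·z₀.
d = 1·10 + 3·1 + 3·6
  = 10 + 3 + 18
  = 31
Equation: x + 3y + 3z = 31

x + 3y + 3z = 31


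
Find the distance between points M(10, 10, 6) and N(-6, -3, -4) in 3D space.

d = √[(x₂-x₁)² + (y₂-y₁)² + (z₂-z₁)²]
  = √[(-16)² + (-13)² + (-10)²]
  = √[256 + 169 + 100]
  = √525
  ≈ 22.91

22.91


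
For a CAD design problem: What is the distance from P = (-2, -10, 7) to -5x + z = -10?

distance = |a·x₀ + b·y₀ + c·z₀ - d| / √(a² + b² + c²)
  = |(-5)·(-2) + 0·(-10) + 1·7 - (-10)| / √((-5)² + 0² + 1²)
  = |10 + 0 + 7 + 10| / √(25 + 0 + 1)
  = |27| / √26
  = 27 / 5.099
  ≈ 5.295

5.295


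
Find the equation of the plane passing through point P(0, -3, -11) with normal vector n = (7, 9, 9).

The plane through P with normal n = (a, b, c) satisfies n·(r - P) = 0,
i.e. ax + by + cz = a·x₀ + b·y₀ + c·z₀.
d = 7·0 + 9·(-3) + 9·(-11)
  = 0 - 27 - 99
  = -126
Equation: 7x + 9y + 9z = -126

7x + 9y + 9z = -126


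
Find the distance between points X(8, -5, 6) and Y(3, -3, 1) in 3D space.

d = √[(x₂-x₁)² + (y₂-y₁)² + (z₂-z₁)²]
  = √[(-5)² + 2² + (-5)²]
  = √[25 + 4 + 25]
  = √54
  ≈ 7.348

7.348


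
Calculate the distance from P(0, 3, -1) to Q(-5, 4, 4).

d = √[(x₂-x₁)² + (y₂-y₁)² + (z₂-z₁)²]
  = √[(-5)² + 1² + 5²]
  = √[25 + 1 + 25]
  = √51
  ≈ 7.141

7.141


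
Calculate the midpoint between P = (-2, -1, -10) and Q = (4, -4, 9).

M = ((x₁+x₂)/2, (y₁+y₂)/2, (z₁+z₂)/2)
  = ((-2 + 4)/2, (-1 - 4)/2, (-10 + 9)/2)
  = (2/2, -5/2, -1/2)
  = (1, -2.5, -0.5)

(1, -2.5, -0.5)


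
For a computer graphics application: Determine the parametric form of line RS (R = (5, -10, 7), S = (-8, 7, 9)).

Direction vector d = S - R = (-8 - 5, 7 + 10, 9 - 7) = (-13, 17, 2)
Parametric form r = R + t·d:
x = 5 - 13t, y = -10 + 17t, z = 7 + 2t

x = 5 - 13t, y = -10 + 17t, z = 7 + 2t


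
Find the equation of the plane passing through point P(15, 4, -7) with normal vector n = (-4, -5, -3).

The plane through P with normal n = (a, b, c) satisfies n·(r - P) = 0,
i.e. ax + by + cz = a·x₀ + b·y₀ + c·z₀.
d = (-4)·15 + (-5)·4 + (-3)·(-7)
  = -60 - 20 + 21
  = -59
Equation: -4x - 5y - 3z = -59

-4x - 5y - 3z = -59


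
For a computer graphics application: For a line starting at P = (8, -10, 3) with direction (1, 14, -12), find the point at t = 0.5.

P(t) = P + t·d
  = (8 + 1·0.5, -10 + 14·0.5, 3 + (-12)·0.5)
  = (8 + 0.5, -10 + 7, 3 - 6)
  = (8.5, -3, -3)

(8.5, -3, -3)


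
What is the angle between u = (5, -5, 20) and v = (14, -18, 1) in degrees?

u·v = 5·14 + (-5)·(-18) + 20·1 = 70 + 90 + 20 = 180
|u| = √(5² + (-5)² + 20²) = √450 ≈ 21.21
|v| = √(14² + (-18)² + 1²) = √521 ≈ 22.83
cos θ = (u·v)/(|u||v|) = 180/(21.21·22.83) ≈ 0.3717
θ = arccos(0.3717) ≈ 68.18°

68.18°


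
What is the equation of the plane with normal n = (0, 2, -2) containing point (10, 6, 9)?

The plane through P with normal n = (a, b, c) satisfies n·(r - P) = 0,
i.e. ax + by + cz = a·x₀ + b·y₀ + c·z₀.
d = 0·10 + 2·6 + (-2)·9
  = 0 + 12 - 18
  = -6
Equation: 2y - 2z = -6

2y - 2z = -6


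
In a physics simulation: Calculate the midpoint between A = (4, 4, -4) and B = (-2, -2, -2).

M = ((x₁+x₂)/2, (y₁+y₂)/2, (z₁+z₂)/2)
  = ((4 - 2)/2, (4 - 2)/2, (-4 - 2)/2)
  = (2/2, 2/2, -6/2)
  = (1, 1, -3)

(1, 1, -3)


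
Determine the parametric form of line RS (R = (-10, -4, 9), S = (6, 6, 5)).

Direction vector d = S - R = (6 + 10, 6 + 4, 5 - 9) = (16, 10, -4)
Parametric form r = R + t·d:
x = -10 + 16t, y = -4 + 10t, z = 9 - 4t

x = -10 + 16t, y = -4 + 10t, z = 9 - 4t


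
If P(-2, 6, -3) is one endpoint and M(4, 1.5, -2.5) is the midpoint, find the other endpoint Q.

Q = 2M - P
  = (2·4 - (-2), 2·1.5 - 6, 2·(-2.5) - (-3))
  = (8 + 2, 3 - 6, -5 + 3)
  = (10, -3, -2)

(10, -3, -2)


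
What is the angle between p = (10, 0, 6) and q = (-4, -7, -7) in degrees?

p·q = 10·(-4) + 0·(-7) + 6·(-7) = -40 + 0 - 42 = -82
|p| = √(10² + 0² + 6²) = √136 ≈ 11.66
|q| = √((-4)² + (-7)² + (-7)²) = √114 ≈ 10.68
cos θ = (p·q)/(|p||q|) = -82/(11.66·10.68) ≈ -0.6586
θ = arccos(-0.6586) ≈ 131.2°

131.2°


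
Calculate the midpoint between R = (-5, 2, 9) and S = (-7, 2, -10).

M = ((x₁+x₂)/2, (y₁+y₂)/2, (z₁+z₂)/2)
  = ((-5 - 7)/2, (2 + 2)/2, (9 - 10)/2)
  = (-12/2, 4/2, -1/2)
  = (-6, 2, -0.5)

(-6, 2, -0.5)


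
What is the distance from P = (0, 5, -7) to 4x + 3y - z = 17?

distance = |a·x₀ + b·y₀ + c·z₀ - d| / √(a² + b² + c²)
  = |4·0 + 3·5 + (-1)·(-7) - 17| / √(4² + 3² + (-1)²)
  = |0 + 15 + 7 - 17| / √(16 + 9 + 1)
  = |5| / √26
  = 5 / 5.099
  ≈ 0.9806

0.9806


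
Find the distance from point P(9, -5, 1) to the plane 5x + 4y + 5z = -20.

distance = |a·x₀ + b·y₀ + c·z₀ - d| / √(a² + b² + c²)
  = |5·9 + 4·(-5) + 5·1 - (-20)| / √(5² + 4² + 5²)
  = |45 - 20 + 5 + 20| / √(25 + 16 + 25)
  = |50| / √66
  = 50 / 8.124
  ≈ 6.155

6.155


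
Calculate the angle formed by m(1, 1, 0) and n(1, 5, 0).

m·n = 1·1 + 1·5 + 0·0 = 1 + 5 + 0 = 6
|m| = √(1² + 1² + 0²) = √2 ≈ 1.414
|n| = √(1² + 5² + 0²) = √26 ≈ 5.099
cos θ = (m·n)/(|m||n|) = 6/(1.414·5.099) ≈ 0.8321
θ = arccos(0.8321) ≈ 33.69°

33.69°


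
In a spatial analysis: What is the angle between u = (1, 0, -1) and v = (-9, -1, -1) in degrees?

u·v = 1·(-9) + 0·(-1) + (-1)·(-1) = -9 + 0 + 1 = -8
|u| = √(1² + 0² + (-1)²) = √2 ≈ 1.414
|v| = √((-9)² + (-1)² + (-1)²) = √83 ≈ 9.11
cos θ = (u·v)/(|u||v|) = -8/(1.414·9.11) ≈ -0.6209
θ = arccos(-0.6209) ≈ 128.4°

128.4°


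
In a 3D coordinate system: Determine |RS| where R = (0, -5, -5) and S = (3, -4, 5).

d = √[(x₂-x₁)² + (y₂-y₁)² + (z₂-z₁)²]
  = √[3² + 1² + 10²]
  = √[9 + 1 + 100]
  = √110
  ≈ 10.49

10.49


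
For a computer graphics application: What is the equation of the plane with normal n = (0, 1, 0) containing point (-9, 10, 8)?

The plane through P with normal n = (a, b, c) satisfies n·(r - P) = 0,
i.e. ax + by + cz = a·x₀ + b·y₀ + c·z₀.
d = 0·(-9) + 1·10 + 0·8
  = 0 + 10 + 0
  = 10
Equation: y = 10

y = 10


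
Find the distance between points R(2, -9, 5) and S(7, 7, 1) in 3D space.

d = √[(x₂-x₁)² + (y₂-y₁)² + (z₂-z₁)²]
  = √[5² + 16² + (-4)²]
  = √[25 + 256 + 16]
  = √297
  ≈ 17.23

17.23


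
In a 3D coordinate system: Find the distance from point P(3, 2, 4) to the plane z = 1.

distance = |a·x₀ + b·y₀ + c·z₀ - d| / √(a² + b² + c²)
  = |0·3 + 0·2 + 1·4 - 1| / √(0² + 0² + 1²)
  = |0 + 0 + 4 - 1| / √(0 + 0 + 1)
  = |3| / √1
  = 3 / 1
  ≈ 3

3


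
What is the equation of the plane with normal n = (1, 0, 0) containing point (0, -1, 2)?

The plane through P with normal n = (a, b, c) satisfies n·(r - P) = 0,
i.e. ax + by + cz = a·x₀ + b·y₀ + c·z₀.
d = 1·0 + 0·(-1) + 0·2
  = 0 + 0 + 0
  = 0
Equation: x = 0

x = 0


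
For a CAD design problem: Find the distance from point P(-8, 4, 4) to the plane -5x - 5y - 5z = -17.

distance = |a·x₀ + b·y₀ + c·z₀ - d| / √(a² + b² + c²)
  = |(-5)·(-8) + (-5)·4 + (-5)·4 - (-17)| / √((-5)² + (-5)² + (-5)²)
  = |40 - 20 - 20 + 17| / √(25 + 25 + 25)
  = |17| / √75
  = 17 / 8.66
  ≈ 1.963

1.963


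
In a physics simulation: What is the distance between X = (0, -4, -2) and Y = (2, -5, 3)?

d = √[(x₂-x₁)² + (y₂-y₁)² + (z₂-z₁)²]
  = √[2² + (-1)² + 5²]
  = √[4 + 1 + 25]
  = √30
  ≈ 5.477

5.477


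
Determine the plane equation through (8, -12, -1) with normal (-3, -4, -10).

The plane through P with normal n = (a, b, c) satisfies n·(r - P) = 0,
i.e. ax + by + cz = a·x₀ + b·y₀ + c·z₀.
d = (-3)·8 + (-4)·(-12) + (-10)·(-1)
  = -24 + 48 + 10
  = 34
Equation: -3x - 4y - 10z = 34

-3x - 4y - 10z = 34


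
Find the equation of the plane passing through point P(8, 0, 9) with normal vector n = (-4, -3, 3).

The plane through P with normal n = (a, b, c) satisfies n·(r - P) = 0,
i.e. ax + by + cz = a·x₀ + b·y₀ + c·z₀.
d = (-4)·8 + (-3)·0 + 3·9
  = -32 + 0 + 27
  = -5
Equation: -4x - 3y + 3z = -5

-4x - 3y + 3z = -5


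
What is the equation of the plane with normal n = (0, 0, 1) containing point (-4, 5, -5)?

The plane through P with normal n = (a, b, c) satisfies n·(r - P) = 0,
i.e. ax + by + cz = a·x₀ + b·y₀ + c·z₀.
d = 0·(-4) + 0·5 + 1·(-5)
  = 0 + 0 - 5
  = -5
Equation: z = -5

z = -5


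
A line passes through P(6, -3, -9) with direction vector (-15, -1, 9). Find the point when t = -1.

P(t) = P + t·d
  = (6 + (-15)·(-1), -3 + (-1)·(-1), -9 + 9·(-1))
  = (6 + 15, -3 + 1, -9 - 9)
  = (21, -2, -18)

(21, -2, -18)


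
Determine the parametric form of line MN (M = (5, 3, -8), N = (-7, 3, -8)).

Direction vector d = N - M = (-7 - 5, 3 - 3, -8 + 8) = (-12, 0, 0)
Parametric form r = M + t·d:
x = 5 - 12t, y = 3, z = -8

x = 5 - 12t, y = 3, z = -8


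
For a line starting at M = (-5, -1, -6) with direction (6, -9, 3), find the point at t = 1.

P(t) = M + t·d
  = (-5 + 6·1, -1 + (-9)·1, -6 + 3·1)
  = (-5 + 6, -1 - 9, -6 + 3)
  = (1, -10, -3)

(1, -10, -3)


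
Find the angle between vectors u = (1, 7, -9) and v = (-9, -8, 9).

u·v = 1·(-9) + 7·(-8) + (-9)·9 = -9 - 56 - 81 = -146
|u| = √(1² + 7² + (-9)²) = √131 ≈ 11.45
|v| = √((-9)² + (-8)² + 9²) = √226 ≈ 15.03
cos θ = (u·v)/(|u||v|) = -146/(11.45·15.03) ≈ -0.8485
θ = arccos(-0.8485) ≈ 148.1°

148.1°


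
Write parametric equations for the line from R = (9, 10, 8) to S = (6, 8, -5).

Direction vector d = S - R = (6 - 9, 8 - 10, -5 - 8) = (-3, -2, -13)
Parametric form r = R + t·d:
x = 9 - 3t, y = 10 - 2t, z = 8 - 13t

x = 9 - 3t, y = 10 - 2t, z = 8 - 13t


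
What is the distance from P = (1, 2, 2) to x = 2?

distance = |a·x₀ + b·y₀ + c·z₀ - d| / √(a² + b² + c²)
  = |1·1 + 0·2 + 0·2 - 2| / √(1² + 0² + 0²)
  = |1 + 0 + 0 - 2| / √(1 + 0 + 0)
  = |-1| / √1
  = 1 / 1
  ≈ 1

1


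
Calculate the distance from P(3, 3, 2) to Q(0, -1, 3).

d = √[(x₂-x₁)² + (y₂-y₁)² + (z₂-z₁)²]
  = √[(-3)² + (-4)² + 1²]
  = √[9 + 16 + 1]
  = √26
  ≈ 5.099

5.099


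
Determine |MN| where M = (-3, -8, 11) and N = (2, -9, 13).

d = √[(x₂-x₁)² + (y₂-y₁)² + (z₂-z₁)²]
  = √[5² + (-1)² + 2²]
  = √[25 + 1 + 4]
  = √30
  ≈ 5.477

5.477


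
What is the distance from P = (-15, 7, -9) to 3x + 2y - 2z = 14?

distance = |a·x₀ + b·y₀ + c·z₀ - d| / √(a² + b² + c²)
  = |3·(-15) + 2·7 + (-2)·(-9) - 14| / √(3² + 2² + (-2)²)
  = |-45 + 14 + 18 - 14| / √(9 + 4 + 4)
  = |-27| / √17
  = 27 / 4.123
  ≈ 6.548

6.548


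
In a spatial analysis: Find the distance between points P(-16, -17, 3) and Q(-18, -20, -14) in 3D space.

d = √[(x₂-x₁)² + (y₂-y₁)² + (z₂-z₁)²]
  = √[(-2)² + (-3)² + (-17)²]
  = √[4 + 9 + 289]
  = √302
  ≈ 17.38

17.38


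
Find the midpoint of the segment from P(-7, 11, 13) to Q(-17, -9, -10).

M = ((x₁+x₂)/2, (y₁+y₂)/2, (z₁+z₂)/2)
  = ((-7 - 17)/2, (11 - 9)/2, (13 - 10)/2)
  = (-24/2, 2/2, 3/2)
  = (-12, 1, 1.5)

(-12, 1, 1.5)


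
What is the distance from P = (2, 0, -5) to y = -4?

distance = |a·x₀ + b·y₀ + c·z₀ - d| / √(a² + b² + c²)
  = |0·2 + 1·0 + 0·(-5) - (-4)| / √(0² + 1² + 0²)
  = |0 + 0 + 0 + 4| / √(0 + 1 + 0)
  = |4| / √1
  = 4 / 1
  ≈ 4

4


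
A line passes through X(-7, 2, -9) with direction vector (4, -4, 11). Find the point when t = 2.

P(t) = X + t·d
  = (-7 + 4·2, 2 + (-4)·2, -9 + 11·2)
  = (-7 + 8, 2 - 8, -9 + 22)
  = (1, -6, 13)

(1, -6, 13)


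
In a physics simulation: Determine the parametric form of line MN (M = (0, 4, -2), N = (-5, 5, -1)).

Direction vector d = N - M = (-5 + 0, 5 - 4, -1 + 2) = (-5, 1, 1)
Parametric form r = M + t·d:
x = 0 - 5t, y = 4 + t, z = -2 + t

x = 0 - 5t, y = 4 + t, z = -2 + t


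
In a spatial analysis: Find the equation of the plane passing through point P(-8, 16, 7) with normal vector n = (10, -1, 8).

The plane through P with normal n = (a, b, c) satisfies n·(r - P) = 0,
i.e. ax + by + cz = a·x₀ + b·y₀ + c·z₀.
d = 10·(-8) + (-1)·16 + 8·7
  = -80 - 16 + 56
  = -40
Equation: 10x - y + 8z = -40

10x - y + 8z = -40


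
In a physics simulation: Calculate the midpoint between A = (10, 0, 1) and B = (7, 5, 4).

M = ((x₁+x₂)/2, (y₁+y₂)/2, (z₁+z₂)/2)
  = ((10 + 7)/2, (0 + 5)/2, (1 + 4)/2)
  = (17/2, 5/2, 5/2)
  = (8.5, 2.5, 2.5)

(8.5, 2.5, 2.5)


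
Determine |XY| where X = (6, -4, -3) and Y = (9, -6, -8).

d = √[(x₂-x₁)² + (y₂-y₁)² + (z₂-z₁)²]
  = √[3² + (-2)² + (-5)²]
  = √[9 + 4 + 25]
  = √38
  ≈ 6.164

6.164


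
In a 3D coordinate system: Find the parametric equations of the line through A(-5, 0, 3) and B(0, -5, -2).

Direction vector d = B - A = (0 + 5, -5 + 0, -2 - 3) = (5, -5, -5)
Parametric form r = A + t·d:
x = -5 + 5t, y = 0 - 5t, z = 3 - 5t

x = -5 + 5t, y = 0 - 5t, z = 3 - 5t


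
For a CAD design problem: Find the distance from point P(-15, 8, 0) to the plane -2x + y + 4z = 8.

distance = |a·x₀ + b·y₀ + c·z₀ - d| / √(a² + b² + c²)
  = |(-2)·(-15) + 1·8 + 4·0 - 8| / √((-2)² + 1² + 4²)
  = |30 + 8 + 0 - 8| / √(4 + 1 + 16)
  = |30| / √21
  = 30 / 4.583
  ≈ 6.547

6.547


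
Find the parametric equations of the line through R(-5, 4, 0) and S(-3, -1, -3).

Direction vector d = S - R = (-3 + 5, -1 - 4, -3 + 0) = (2, -5, -3)
Parametric form r = R + t·d:
x = -5 + 2t, y = 4 - 5t, z = 0 - 3t

x = -5 + 2t, y = 4 - 5t, z = 0 - 3t


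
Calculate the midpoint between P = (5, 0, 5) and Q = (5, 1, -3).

M = ((x₁+x₂)/2, (y₁+y₂)/2, (z₁+z₂)/2)
  = ((5 + 5)/2, (0 + 1)/2, (5 - 3)/2)
  = (10/2, 1/2, 2/2)
  = (5, 0.5, 1)

(5, 0.5, 1)


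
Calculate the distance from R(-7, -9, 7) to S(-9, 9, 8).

d = √[(x₂-x₁)² + (y₂-y₁)² + (z₂-z₁)²]
  = √[(-2)² + 18² + 1²]
  = √[4 + 324 + 1]
  = √329
  ≈ 18.14

18.14


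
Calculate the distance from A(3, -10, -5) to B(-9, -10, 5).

d = √[(x₂-x₁)² + (y₂-y₁)² + (z₂-z₁)²]
  = √[(-12)² + 0² + 10²]
  = √[144 + 0 + 100]
  = √244
  ≈ 15.62

15.62


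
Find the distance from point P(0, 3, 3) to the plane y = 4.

distance = |a·x₀ + b·y₀ + c·z₀ - d| / √(a² + b² + c²)
  = |0·0 + 1·3 + 0·3 - 4| / √(0² + 1² + 0²)
  = |0 + 3 + 0 - 4| / √(0 + 1 + 0)
  = |-1| / √1
  = 1 / 1
  ≈ 1

1


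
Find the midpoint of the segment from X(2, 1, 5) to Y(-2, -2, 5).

M = ((x₁+x₂)/2, (y₁+y₂)/2, (z₁+z₂)/2)
  = ((2 - 2)/2, (1 - 2)/2, (5 + 5)/2)
  = (0/2, -1/2, 10/2)
  = (0, -0.5, 5)

(0, -0.5, 5)


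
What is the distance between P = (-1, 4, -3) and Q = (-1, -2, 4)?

d = √[(x₂-x₁)² + (y₂-y₁)² + (z₂-z₁)²]
  = √[0² + (-6)² + 7²]
  = √[0 + 36 + 49]
  = √85
  ≈ 9.22

9.22


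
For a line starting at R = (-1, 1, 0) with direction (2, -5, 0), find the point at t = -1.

P(t) = R + t·d
  = (-1 + 2·(-1), 1 + (-5)·(-1), 0 + 0·(-1))
  = (-1 - 2, 1 + 5, 0 + 0)
  = (-3, 6, 0)

(-3, 6, 0)


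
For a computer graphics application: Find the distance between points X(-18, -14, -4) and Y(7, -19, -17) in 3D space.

d = √[(x₂-x₁)² + (y₂-y₁)² + (z₂-z₁)²]
  = √[25² + (-5)² + (-13)²]
  = √[625 + 25 + 169]
  = √819
  ≈ 28.62

28.62


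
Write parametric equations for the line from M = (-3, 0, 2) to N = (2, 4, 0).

Direction vector d = N - M = (2 + 3, 4 + 0, 0 - 2) = (5, 4, -2)
Parametric form r = M + t·d:
x = -3 + 5t, y = 0 + 4t, z = 2 - 2t

x = -3 + 5t, y = 0 + 4t, z = 2 - 2t


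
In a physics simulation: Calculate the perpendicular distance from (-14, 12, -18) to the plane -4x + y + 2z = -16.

distance = |a·x₀ + b·y₀ + c·z₀ - d| / √(a² + b² + c²)
  = |(-4)·(-14) + 1·12 + 2·(-18) - (-16)| / √((-4)² + 1² + 2²)
  = |56 + 12 - 36 + 16| / √(16 + 1 + 4)
  = |48| / √21
  = 48 / 4.583
  ≈ 10.47

10.47


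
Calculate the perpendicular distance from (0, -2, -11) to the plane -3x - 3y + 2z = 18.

distance = |a·x₀ + b·y₀ + c·z₀ - d| / √(a² + b² + c²)
  = |(-3)·0 + (-3)·(-2) + 2·(-11) - 18| / √((-3)² + (-3)² + 2²)
  = |0 + 6 - 22 - 18| / √(9 + 9 + 4)
  = |-34| / √22
  = 34 / 4.69
  ≈ 7.249

7.249


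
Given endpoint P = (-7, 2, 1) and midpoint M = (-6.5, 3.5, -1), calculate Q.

Q = 2M - P
  = (2·(-6.5) - (-7), 2·3.5 - 2, 2·(-1) - 1)
  = (-13 + 7, 7 - 2, -2 - 1)
  = (-6, 5, -3)

(-6, 5, -3)


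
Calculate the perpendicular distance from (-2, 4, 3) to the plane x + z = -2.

distance = |a·x₀ + b·y₀ + c·z₀ - d| / √(a² + b² + c²)
  = |1·(-2) + 0·4 + 1·3 - (-2)| / √(1² + 0² + 1²)
  = |-2 + 0 + 3 + 2| / √(1 + 0 + 1)
  = |3| / √2
  = 3 / 1.414
  ≈ 2.121

2.121


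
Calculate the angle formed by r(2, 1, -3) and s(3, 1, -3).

r·s = 2·3 + 1·1 + (-3)·(-3) = 6 + 1 + 9 = 16
|r| = √(2² + 1² + (-3)²) = √14 ≈ 3.742
|s| = √(3² + 1² + (-3)²) = √19 ≈ 4.359
cos θ = (r·s)/(|r||s|) = 16/(3.742·4.359) ≈ 0.981
θ = arccos(0.981) ≈ 11.18°

11.18°


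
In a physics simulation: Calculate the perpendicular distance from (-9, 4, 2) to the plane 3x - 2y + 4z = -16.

distance = |a·x₀ + b·y₀ + c·z₀ - d| / √(a² + b² + c²)
  = |3·(-9) + (-2)·4 + 4·2 - (-16)| / √(3² + (-2)² + 4²)
  = |-27 - 8 + 8 + 16| / √(9 + 4 + 16)
  = |-11| / √29
  = 11 / 5.385
  ≈ 2.043

2.043


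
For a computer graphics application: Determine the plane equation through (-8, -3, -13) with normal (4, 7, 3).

The plane through P with normal n = (a, b, c) satisfies n·(r - P) = 0,
i.e. ax + by + cz = a·x₀ + b·y₀ + c·z₀.
d = 4·(-8) + 7·(-3) + 3·(-13)
  = -32 - 21 - 39
  = -92
Equation: 4x + 7y + 3z = -92

4x + 7y + 3z = -92


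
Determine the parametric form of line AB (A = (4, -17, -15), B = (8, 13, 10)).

Direction vector d = B - A = (8 - 4, 13 + 17, 10 + 15) = (4, 30, 25)
Parametric form r = A + t·d:
x = 4 + 4t, y = -17 + 30t, z = -15 + 25t

x = 4 + 4t, y = -17 + 30t, z = -15 + 25t


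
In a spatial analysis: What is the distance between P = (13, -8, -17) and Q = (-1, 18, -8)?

d = √[(x₂-x₁)² + (y₂-y₁)² + (z₂-z₁)²]
  = √[(-14)² + 26² + 9²]
  = √[196 + 676 + 81]
  = √953
  ≈ 30.87

30.87


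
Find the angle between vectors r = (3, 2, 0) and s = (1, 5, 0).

r·s = 3·1 + 2·5 + 0·0 = 3 + 10 + 0 = 13
|r| = √(3² + 2² + 0²) = √13 ≈ 3.606
|s| = √(1² + 5² + 0²) = √26 ≈ 5.099
cos θ = (r·s)/(|r||s|) = 13/(3.606·5.099) ≈ 0.7071
θ = arccos(0.7071) ≈ 45°

45°


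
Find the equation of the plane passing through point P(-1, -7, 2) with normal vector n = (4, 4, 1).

The plane through P with normal n = (a, b, c) satisfies n·(r - P) = 0,
i.e. ax + by + cz = a·x₀ + b·y₀ + c·z₀.
d = 4·(-1) + 4·(-7) + 1·2
  = -4 - 28 + 2
  = -30
Equation: 4x + 4y + z = -30

4x + 4y + z = -30


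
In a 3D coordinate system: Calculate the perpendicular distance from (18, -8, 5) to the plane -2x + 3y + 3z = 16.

distance = |a·x₀ + b·y₀ + c·z₀ - d| / √(a² + b² + c²)
  = |(-2)·18 + 3·(-8) + 3·5 - 16| / √((-2)² + 3² + 3²)
  = |-36 - 24 + 15 - 16| / √(4 + 9 + 9)
  = |-61| / √22
  = 61 / 4.69
  ≈ 13.01

13.01


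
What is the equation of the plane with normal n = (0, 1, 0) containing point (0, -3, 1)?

The plane through P with normal n = (a, b, c) satisfies n·(r - P) = 0,
i.e. ax + by + cz = a·x₀ + b·y₀ + c·z₀.
d = 0·0 + 1·(-3) + 0·1
  = 0 - 3 + 0
  = -3
Equation: y = -3

y = -3


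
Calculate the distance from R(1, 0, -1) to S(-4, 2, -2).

d = √[(x₂-x₁)² + (y₂-y₁)² + (z₂-z₁)²]
  = √[(-5)² + 2² + (-1)²]
  = √[25 + 4 + 1]
  = √30
  ≈ 5.477

5.477


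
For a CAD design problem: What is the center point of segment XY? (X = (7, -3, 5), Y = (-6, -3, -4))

M = ((x₁+x₂)/2, (y₁+y₂)/2, (z₁+z₂)/2)
  = ((7 - 6)/2, (-3 - 3)/2, (5 - 4)/2)
  = (1/2, -6/2, 1/2)
  = (0.5, -3, 0.5)

(0.5, -3, 0.5)


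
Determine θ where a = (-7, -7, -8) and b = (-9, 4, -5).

a·b = (-7)·(-9) + (-7)·4 + (-8)·(-5) = 63 - 28 + 40 = 75
|a| = √((-7)² + (-7)² + (-8)²) = √162 ≈ 12.73
|b| = √((-9)² + 4² + (-5)²) = √122 ≈ 11.05
cos θ = (a·b)/(|a||b|) = 75/(12.73·11.05) ≈ 0.5335
θ = arccos(0.5335) ≈ 57.76°

57.76°


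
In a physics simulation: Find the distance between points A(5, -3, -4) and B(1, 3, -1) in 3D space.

d = √[(x₂-x₁)² + (y₂-y₁)² + (z₂-z₁)²]
  = √[(-4)² + 6² + 3²]
  = √[16 + 36 + 9]
  = √61
  ≈ 7.81

7.81


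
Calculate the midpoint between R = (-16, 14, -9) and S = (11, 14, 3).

M = ((x₁+x₂)/2, (y₁+y₂)/2, (z₁+z₂)/2)
  = ((-16 + 11)/2, (14 + 14)/2, (-9 + 3)/2)
  = (-5/2, 28/2, -6/2)
  = (-2.5, 14, -3)

(-2.5, 14, -3)


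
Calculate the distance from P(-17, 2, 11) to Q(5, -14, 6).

d = √[(x₂-x₁)² + (y₂-y₁)² + (z₂-z₁)²]
  = √[22² + (-16)² + (-5)²]
  = √[484 + 256 + 25]
  = √765
  ≈ 27.66

27.66
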